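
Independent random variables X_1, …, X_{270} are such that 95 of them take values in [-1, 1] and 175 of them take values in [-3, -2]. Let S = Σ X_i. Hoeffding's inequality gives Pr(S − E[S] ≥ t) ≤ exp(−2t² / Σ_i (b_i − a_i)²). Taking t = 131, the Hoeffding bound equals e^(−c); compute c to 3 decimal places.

61.841

Σ(b_i − a_i)² = 95·2² + 175·1² = 555.
c = 2t² / 555 = 2·131² / 555 = 61.8414.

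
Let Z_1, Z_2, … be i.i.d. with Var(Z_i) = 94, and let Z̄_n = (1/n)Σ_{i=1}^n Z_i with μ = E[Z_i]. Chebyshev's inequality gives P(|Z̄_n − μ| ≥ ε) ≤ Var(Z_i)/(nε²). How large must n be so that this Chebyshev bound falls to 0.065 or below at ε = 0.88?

Require 94/(n·0.88²) ≤ 0.065, i.e. n ≥ 94/(0.065·0.88²) = 1867.451.
The smallest integer n is 1868.

1868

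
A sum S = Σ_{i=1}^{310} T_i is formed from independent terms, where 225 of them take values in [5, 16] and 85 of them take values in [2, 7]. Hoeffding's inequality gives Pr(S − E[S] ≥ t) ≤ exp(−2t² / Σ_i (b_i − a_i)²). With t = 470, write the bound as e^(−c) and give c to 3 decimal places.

15.053

Σ(b_i − a_i)² = 225·11² + 85·5² = 29350.
c = 2t² / 29350 = 2·470² / 29350 = 15.0528.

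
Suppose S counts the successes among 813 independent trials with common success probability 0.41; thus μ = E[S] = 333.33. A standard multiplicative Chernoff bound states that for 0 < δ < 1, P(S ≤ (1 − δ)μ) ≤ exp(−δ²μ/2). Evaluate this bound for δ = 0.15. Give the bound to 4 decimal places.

0.0235

Exponent = δ²μ/2 = 0.15²·333.33/2 = 3.7500.
Bound = exp(−3.7500) = 0.02352.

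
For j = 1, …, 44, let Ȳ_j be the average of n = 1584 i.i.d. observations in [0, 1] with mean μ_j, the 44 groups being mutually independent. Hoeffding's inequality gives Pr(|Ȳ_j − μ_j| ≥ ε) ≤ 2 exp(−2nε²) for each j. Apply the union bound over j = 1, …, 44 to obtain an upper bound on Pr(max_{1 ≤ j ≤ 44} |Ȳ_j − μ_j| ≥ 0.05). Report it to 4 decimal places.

Per-experiment Hoeffding bound: 2·exp(−2·1584·0.05²) = 2·exp(−7.92000) = 0.0007268.
Union bound over 44 events: 44·0.0007268 = 0.03198.

0.0320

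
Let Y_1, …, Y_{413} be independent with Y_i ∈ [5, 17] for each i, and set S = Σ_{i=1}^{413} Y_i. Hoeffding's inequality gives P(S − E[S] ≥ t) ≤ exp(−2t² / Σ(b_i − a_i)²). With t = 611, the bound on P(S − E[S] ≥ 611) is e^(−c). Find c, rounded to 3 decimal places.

Σ(b_i − a_i)² = 413·(12)² = 59472.
c = 2t²/59472 = 2·611²/59472 = 12.5545.

12.555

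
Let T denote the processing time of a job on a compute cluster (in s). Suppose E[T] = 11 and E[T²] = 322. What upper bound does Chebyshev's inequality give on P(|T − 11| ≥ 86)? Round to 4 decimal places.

0.0272

Var(T) = E[T²] − (E[T])² = 322 − 121 = 201.
Chebyshev's inequality: P(|T − μ| ≥ t) ≤ Var(T)/t² = 201/7396 = 0.0272.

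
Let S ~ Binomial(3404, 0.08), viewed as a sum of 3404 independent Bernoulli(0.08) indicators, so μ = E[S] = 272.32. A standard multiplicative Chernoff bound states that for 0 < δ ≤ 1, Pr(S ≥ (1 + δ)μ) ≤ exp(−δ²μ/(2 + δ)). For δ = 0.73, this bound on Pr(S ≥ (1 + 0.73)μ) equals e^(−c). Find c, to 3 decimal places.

c = δ²μ/(2 + δ) = 0.73²·272.32/(2 + 0.73) = 53.1573.

53.157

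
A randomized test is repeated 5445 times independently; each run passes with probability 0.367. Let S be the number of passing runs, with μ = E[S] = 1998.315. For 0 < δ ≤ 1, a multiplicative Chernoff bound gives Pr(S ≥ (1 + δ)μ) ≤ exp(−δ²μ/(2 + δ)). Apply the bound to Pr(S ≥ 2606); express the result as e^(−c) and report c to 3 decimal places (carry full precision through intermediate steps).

80.203

Write 2606 = (1 + δ)μ, so δ = 2606/1998.315 − 1 = 0.3040987…
Then the exponent is δ²μ/(2 + δ) = (2606 − μ)² / (μ·(2 + δ)) = 80.203257.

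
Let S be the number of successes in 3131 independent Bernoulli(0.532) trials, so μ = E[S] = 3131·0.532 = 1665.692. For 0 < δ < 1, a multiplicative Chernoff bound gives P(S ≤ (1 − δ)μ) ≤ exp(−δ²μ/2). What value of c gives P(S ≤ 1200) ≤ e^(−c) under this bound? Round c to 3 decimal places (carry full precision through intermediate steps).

Write 1200 = (1 − δ)μ, so δ = 1 − 1200/1665.692 = 0.2795787…
Then the exponent is δ²μ/2 = (μ − 1200)²/(2μ) = 65.098781.

65.099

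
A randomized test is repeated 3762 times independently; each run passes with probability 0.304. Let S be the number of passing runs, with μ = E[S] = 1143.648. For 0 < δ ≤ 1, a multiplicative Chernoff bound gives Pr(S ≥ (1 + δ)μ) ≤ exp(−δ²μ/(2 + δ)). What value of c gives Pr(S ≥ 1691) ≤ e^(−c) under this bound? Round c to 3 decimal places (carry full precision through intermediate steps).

Write 1691 = (1 + δ)μ, so δ = 1691/1143.648 − 1 = 0.4786018…
Then the exponent is δ²μ/(2 + δ) = (1691 − μ)² / (μ·(2 + δ)) = 105.690093.

105.690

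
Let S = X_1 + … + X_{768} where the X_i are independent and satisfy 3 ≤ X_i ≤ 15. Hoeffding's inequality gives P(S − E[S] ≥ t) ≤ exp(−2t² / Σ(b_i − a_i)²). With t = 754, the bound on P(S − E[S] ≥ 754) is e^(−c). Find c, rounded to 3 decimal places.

Σ(b_i − a_i)² = 768·(12)² = 110592.
c = 2t²/110592 = 2·754²/110592 = 10.2813.

10.281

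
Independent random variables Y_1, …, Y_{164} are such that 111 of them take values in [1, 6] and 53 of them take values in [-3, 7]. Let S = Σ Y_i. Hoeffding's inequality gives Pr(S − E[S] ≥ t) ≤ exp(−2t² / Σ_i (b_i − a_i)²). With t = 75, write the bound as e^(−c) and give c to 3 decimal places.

1.393

Σ(b_i − a_i)² = 111·5² + 53·10² = 8075.
c = 2t² / 8075 = 2·75² / 8075 = 1.3932.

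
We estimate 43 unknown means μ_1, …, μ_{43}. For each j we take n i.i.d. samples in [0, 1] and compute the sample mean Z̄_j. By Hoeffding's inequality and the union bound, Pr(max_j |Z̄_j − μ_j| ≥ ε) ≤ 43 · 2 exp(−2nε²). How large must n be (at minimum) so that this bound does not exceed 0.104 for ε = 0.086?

455

Need 2·43·exp(−2nε²) ≤ 0.104, i.e. exp(−2nε²) ≤ 0.104/86.
So 2nε² ≥ ln(86/0.104) = 6.717712.
Hence n ≥ 6.717712/(2·0.086²) = 454.145.
The smallest integer n is 455.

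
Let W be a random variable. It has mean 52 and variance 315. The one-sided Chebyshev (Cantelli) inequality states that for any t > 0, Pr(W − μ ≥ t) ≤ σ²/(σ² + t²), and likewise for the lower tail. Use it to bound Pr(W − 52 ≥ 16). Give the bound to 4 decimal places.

0.5517

Here σ² = 315 and t = 16, so σ² + t² = 571.
Cantelli's bound: 315/571 = 0.5517.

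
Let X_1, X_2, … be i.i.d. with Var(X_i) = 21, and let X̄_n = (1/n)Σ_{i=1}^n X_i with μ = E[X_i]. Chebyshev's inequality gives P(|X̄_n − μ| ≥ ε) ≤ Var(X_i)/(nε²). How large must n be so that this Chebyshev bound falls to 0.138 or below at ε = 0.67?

Require 21/(n·0.67²) ≤ 0.138, i.e. n ≥ 21/(0.138·0.67²) = 338.993.
The smallest integer n is 339.

339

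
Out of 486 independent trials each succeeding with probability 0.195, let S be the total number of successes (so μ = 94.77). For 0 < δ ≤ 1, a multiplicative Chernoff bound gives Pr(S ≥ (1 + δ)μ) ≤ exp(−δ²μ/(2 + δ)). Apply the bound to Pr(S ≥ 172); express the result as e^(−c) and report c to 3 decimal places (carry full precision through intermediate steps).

22.358

Write 172 = (1 + δ)μ, so δ = 172/94.77 − 1 = 0.8149203…
Then the exponent is δ²μ/(2 + δ) = (172 − μ)² / (μ·(2 + δ)) = 22.358110.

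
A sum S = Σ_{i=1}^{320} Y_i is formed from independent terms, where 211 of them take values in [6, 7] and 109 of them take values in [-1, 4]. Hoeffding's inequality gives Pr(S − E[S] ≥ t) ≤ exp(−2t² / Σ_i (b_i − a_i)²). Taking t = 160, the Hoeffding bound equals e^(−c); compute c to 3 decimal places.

17.439

Σ(b_i − a_i)² = 211·1² + 109·5² = 2936.
c = 2t² / 2936 = 2·160² / 2936 = 17.4387.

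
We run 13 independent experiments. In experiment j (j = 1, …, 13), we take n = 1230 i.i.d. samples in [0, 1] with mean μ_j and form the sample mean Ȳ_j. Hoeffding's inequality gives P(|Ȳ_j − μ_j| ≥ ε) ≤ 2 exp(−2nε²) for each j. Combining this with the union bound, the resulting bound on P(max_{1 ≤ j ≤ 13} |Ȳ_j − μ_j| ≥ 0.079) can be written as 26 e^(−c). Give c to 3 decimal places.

Union bound over the 13 events: P(max_{1 ≤ j ≤ 13} |Ȳ_j − μ_j| ≥ 0.079) ≤ 13·2·exp(−2nε²) = 26 exp(−2·1230·0.079²).
So c = 2·1230·0.079² = 15.3529.

15.353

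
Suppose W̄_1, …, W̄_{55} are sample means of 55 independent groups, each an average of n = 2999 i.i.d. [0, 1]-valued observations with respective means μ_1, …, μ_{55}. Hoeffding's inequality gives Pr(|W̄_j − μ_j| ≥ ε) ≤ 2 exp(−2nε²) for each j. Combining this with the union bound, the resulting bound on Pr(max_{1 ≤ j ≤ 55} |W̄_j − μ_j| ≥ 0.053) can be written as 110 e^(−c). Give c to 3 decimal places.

16.848

Union bound over the 55 events: Pr(max_{1 ≤ j ≤ 55} |W̄_j − μ_j| ≥ 0.053) ≤ 55·2·exp(−2nε²) = 110 exp(−2·2999·0.053²).
So c = 2·2999·0.053² = 16.8484.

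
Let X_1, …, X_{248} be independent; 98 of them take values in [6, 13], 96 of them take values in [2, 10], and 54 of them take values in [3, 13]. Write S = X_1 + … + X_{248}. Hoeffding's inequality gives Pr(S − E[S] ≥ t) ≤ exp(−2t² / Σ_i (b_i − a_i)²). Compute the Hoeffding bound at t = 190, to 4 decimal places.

Σ(b_i − a_i)² = 98·7² + 96·8² + 54·10² = 16346.
Exponent = 2·190² / 16346 = 4.41698.
Bound = exp(−4.41698) = 0.01207.

0.0121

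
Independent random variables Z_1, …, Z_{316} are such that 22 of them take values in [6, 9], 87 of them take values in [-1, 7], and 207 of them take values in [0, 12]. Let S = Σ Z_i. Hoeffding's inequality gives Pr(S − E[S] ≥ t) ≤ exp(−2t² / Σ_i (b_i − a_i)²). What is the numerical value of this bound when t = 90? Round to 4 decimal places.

0.6342

Σ(b_i − a_i)² = 22·3² + 87·8² + 207·12² = 35574.
Exponent = 2·90² / 35574 = 0.45539.
Bound = exp(−0.45539) = 0.63420.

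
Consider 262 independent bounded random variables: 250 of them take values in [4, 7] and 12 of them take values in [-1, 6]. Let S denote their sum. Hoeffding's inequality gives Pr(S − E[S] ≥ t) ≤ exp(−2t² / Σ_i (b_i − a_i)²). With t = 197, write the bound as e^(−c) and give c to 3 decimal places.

Σ(b_i − a_i)² = 250·3² + 12·7² = 2838.
c = 2t² / 2838 = 2·197² / 2838 = 27.3495.

27.350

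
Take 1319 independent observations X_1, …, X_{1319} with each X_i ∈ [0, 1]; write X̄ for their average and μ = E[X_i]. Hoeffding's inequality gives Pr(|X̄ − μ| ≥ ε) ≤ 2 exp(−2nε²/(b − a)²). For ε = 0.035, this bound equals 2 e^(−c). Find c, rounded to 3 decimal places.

3.232

c = 2nε²/(b − a)² = 2·1319·0.035² / 1² = 3.2315.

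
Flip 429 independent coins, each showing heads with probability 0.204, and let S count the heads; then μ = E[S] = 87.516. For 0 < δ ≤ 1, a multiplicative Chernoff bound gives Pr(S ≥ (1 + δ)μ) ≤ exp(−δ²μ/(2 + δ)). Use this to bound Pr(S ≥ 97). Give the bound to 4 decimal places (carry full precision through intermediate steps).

Write 97 = (1 + δ)μ, so δ = 97/87.516 − 1 = 0.1083688…
Then the exponent is δ²μ/(2 + δ) = (97 − μ)² / (μ·(2 + δ)) = 0.487471.
Bound = exp(−0.487471) = 0.61418.

0.6142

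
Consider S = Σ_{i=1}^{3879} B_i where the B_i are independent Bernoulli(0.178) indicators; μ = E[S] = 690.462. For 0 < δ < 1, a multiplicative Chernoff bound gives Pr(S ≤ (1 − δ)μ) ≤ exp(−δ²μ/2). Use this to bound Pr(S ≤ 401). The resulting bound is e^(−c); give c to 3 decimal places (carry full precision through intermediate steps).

60.675

Write 401 = (1 − δ)μ, so δ = 1 − 401/690.462 = 0.4192294…
Then the exponent is δ²μ/2 = (μ − 401)²/(2μ) = 60.675497.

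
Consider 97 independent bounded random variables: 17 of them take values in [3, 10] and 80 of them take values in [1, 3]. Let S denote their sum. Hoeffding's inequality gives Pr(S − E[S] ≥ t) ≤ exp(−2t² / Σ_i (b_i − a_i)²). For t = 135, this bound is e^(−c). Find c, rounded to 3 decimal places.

31.613

Σ(b_i − a_i)² = 17·7² + 80·2² = 1153.
c = 2t² / 1153 = 2·135² / 1153 = 31.6132.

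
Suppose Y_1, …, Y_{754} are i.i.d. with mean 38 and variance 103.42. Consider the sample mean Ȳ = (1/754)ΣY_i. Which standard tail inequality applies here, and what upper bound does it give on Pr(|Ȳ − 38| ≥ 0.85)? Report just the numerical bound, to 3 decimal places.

With mean and variance of each term known, Chebyshev's inequality bounds the deviation of the sum (or sample mean).
Var(Ȳ) = Var(Y_i)/n = 103.42/754 = 0.13716.
Chebyshev: Pr(|Ȳ − 38| ≥ 0.85) ≤ Var(Ȳ)/(0.85)² = 103.42/(754·0.85²) = 0.1898.

0.190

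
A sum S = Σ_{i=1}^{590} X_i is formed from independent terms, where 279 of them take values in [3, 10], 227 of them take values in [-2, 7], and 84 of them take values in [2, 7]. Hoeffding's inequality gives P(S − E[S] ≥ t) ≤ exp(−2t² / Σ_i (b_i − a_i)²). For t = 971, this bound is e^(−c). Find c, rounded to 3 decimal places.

Σ(b_i − a_i)² = 279·7² + 227·9² + 84·5² = 34158.
c = 2t² / 34158 = 2·971² / 34158 = 55.2047.

55.205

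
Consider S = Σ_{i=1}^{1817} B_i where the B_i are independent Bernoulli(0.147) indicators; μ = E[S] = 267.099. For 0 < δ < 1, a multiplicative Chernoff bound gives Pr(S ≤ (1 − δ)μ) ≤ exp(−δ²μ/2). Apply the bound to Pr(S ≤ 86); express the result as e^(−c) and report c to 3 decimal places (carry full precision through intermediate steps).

Write 86 = (1 − δ)μ, so δ = 1 − 86/267.099 = 0.678022…
Then the exponent is δ²μ/2 = (μ − 86)²/(2μ) = 61.394554.

61.395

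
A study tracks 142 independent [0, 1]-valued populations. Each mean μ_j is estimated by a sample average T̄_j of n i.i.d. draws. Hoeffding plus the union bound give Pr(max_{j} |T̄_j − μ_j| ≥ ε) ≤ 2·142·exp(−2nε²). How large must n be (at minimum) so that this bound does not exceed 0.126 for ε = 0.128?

236

Need 2·142·exp(−2nε²) ≤ 0.126, i.e. exp(−2nε²) ≤ 0.126/284.
So 2nε² ≥ ln(284/0.126) = 7.720448.
Hence n ≥ 7.720448/(2·0.128²) = 235.609.
The smallest integer n is 236.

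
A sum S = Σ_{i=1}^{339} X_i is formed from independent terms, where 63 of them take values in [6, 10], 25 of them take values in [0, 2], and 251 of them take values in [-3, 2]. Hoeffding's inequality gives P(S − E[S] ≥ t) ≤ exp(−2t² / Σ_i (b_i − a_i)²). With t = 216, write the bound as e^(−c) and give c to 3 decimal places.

12.639

Σ(b_i − a_i)² = 63·4² + 25·2² + 251·5² = 7383.
c = 2t² / 7383 = 2·216² / 7383 = 12.6388.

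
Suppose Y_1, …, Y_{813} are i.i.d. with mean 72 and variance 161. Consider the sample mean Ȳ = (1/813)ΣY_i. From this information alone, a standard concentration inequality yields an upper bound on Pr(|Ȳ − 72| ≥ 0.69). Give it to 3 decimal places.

0.416

With mean and variance of each term known, Chebyshev's inequality bounds the deviation of the sum (or sample mean).
Var(Ȳ) = Var(Y_i)/n = 161/813 = 0.19803.
Chebyshev: Pr(|Ȳ − 72| ≥ 0.69) ≤ Var(Ȳ)/(0.69)² = 161/(813·0.69²) = 0.4159.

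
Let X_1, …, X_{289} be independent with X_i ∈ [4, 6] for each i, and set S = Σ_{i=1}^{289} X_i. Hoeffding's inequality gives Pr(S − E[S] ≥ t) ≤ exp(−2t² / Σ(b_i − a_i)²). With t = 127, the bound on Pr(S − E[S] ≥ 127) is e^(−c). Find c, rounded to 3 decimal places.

27.905

Σ(b_i − a_i)² = 289·(2)² = 1156.
c = 2t²/1156 = 2·127²/1156 = 27.9048.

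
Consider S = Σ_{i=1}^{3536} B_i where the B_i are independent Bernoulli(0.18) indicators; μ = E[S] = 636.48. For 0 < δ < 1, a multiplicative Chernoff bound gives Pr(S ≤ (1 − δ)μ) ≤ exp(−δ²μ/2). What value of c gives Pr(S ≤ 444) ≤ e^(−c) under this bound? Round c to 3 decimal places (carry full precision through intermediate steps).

29.104

Write 444 = (1 − δ)μ, so δ = 1 − 444/636.48 = 0.3024133…
Then the exponent is δ²μ/2 = (μ − 444)²/(2μ) = 29.104253.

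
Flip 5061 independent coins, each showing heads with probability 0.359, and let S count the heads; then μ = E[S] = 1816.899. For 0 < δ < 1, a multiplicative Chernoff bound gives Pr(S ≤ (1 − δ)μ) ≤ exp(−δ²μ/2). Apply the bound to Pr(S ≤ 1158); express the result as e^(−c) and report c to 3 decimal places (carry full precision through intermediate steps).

119.475

Write 1158 = (1 − δ)μ, so δ = 1 − 1158/1816.899 = 0.3626503…
Then the exponent is δ²μ/2 = (μ − 1158)²/(2μ) = 119.474966.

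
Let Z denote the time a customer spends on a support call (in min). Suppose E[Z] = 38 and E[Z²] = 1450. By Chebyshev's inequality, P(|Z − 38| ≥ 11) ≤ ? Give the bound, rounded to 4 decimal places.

0.0496

Var(Z) = E[Z²] − (E[Z])² = 1450 − 1444 = 6.
Chebyshev's inequality: P(|Z − μ| ≥ t) ≤ Var(Z)/t² = 6/121 = 0.0496.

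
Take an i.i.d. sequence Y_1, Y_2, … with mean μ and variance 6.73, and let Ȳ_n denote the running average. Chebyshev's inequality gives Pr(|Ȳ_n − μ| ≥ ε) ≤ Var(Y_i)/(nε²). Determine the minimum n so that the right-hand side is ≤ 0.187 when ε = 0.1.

Require 6.73/(n·0.1²) ≤ 0.187, i.e. n ≥ 6.73/(0.187·0.1²) = 3598.930.
The smallest integer n is 3599.

3599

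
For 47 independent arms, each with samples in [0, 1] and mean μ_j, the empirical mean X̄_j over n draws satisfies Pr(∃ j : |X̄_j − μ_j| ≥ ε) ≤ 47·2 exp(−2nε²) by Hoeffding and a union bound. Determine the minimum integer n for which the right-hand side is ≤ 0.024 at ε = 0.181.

Need 2·47·exp(−2nε²) ≤ 0.024, i.e. exp(−2nε²) ≤ 0.024/94.
So 2nε² ≥ ln(94/0.024) = 8.272996.
Hence n ≥ 8.272996/(2·0.181²) = 126.263.
The smallest integer n is 127.

127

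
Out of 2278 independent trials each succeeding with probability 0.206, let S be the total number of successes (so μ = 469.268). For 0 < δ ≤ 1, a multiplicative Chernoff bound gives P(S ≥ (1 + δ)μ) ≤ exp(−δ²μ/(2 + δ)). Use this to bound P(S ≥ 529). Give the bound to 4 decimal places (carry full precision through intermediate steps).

Write 529 = (1 + δ)μ, so δ = 529/469.268 − 1 = 0.1272876…
Then the exponent is δ²μ/(2 + δ) = (529 − μ)² / (μ·(2 + δ)) = 3.574102.
Bound = exp(−3.574102) = 0.02804.

0.0280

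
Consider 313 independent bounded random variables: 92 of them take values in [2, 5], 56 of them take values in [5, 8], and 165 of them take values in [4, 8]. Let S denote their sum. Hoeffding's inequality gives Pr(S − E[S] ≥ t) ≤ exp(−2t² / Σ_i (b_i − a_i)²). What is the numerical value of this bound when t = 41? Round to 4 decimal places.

0.4289

Σ(b_i − a_i)² = 92·3² + 56·3² + 165·4² = 3972.
Exponent = 2·41² / 3972 = 0.84642.
Bound = exp(−0.84642) = 0.42895.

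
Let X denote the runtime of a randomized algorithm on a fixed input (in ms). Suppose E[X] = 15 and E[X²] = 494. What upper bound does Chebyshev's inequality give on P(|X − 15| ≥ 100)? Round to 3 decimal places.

Var(X) = E[X²] − (E[X])² = 494 − 225 = 269.
Chebyshev's inequality: P(|X − μ| ≥ t) ≤ Var(X)/t² = 269/10000 = 0.0269.

0.027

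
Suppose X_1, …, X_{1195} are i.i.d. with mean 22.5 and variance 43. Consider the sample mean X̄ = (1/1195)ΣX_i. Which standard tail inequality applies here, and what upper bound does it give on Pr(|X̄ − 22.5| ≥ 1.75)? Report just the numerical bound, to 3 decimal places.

0.012

With mean and variance of each term known, Chebyshev's inequality bounds the deviation of the sum (or sample mean).
Var(X̄) = Var(X_i)/n = 43/1195 = 0.035983.
Chebyshev: Pr(|X̄ − 22.5| ≥ 1.75) ≤ Var(X̄)/(1.75)² = 43/(1195·1.75²) = 0.0117.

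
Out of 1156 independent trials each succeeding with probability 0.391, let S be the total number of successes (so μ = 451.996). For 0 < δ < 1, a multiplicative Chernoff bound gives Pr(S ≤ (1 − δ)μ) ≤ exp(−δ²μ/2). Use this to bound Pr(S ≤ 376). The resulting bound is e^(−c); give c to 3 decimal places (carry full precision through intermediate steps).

Write 376 = (1 − δ)μ, so δ = 1 − 376/451.996 = 0.1681342…
Then the exponent is δ²μ/2 = (μ − 376)²/(2μ) = 6.388765.

6.389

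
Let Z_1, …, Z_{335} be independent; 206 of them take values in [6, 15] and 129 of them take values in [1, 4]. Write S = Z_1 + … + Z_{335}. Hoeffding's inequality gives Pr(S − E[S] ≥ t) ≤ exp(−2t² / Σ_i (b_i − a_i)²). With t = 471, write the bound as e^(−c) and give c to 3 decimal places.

24.860

Σ(b_i − a_i)² = 206·9² + 129·3² = 17847.
c = 2t² / 17847 = 2·471² / 17847 = 24.8603.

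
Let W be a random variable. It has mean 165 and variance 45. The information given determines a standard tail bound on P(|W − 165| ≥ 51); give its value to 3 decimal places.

0.017

Mean and variance are known, so Chebyshev's inequality applies.
Chebyshev: P(|W − μ| ≥ t) ≤ Var(W)/t².
Bound = 45 / 2601 = 0.0173.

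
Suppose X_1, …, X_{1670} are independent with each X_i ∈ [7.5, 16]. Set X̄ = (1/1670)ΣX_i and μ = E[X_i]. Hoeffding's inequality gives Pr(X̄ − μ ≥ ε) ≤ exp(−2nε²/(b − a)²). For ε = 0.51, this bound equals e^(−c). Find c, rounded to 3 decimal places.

c = 2nε²/(b − a)² = 2·1670·0.51² / 8.5² = 12.0240.

12.024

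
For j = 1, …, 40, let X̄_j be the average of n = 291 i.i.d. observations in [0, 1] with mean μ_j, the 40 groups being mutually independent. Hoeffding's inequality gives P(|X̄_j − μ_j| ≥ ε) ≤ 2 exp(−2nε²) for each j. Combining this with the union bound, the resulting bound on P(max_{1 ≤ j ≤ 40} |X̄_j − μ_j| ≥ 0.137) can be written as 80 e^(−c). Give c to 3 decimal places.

10.924

Union bound over the 40 events: P(max_{1 ≤ j ≤ 40} |X̄_j − μ_j| ≥ 0.137) ≤ 40·2·exp(−2nε²) = 80 exp(−2·291·0.137²).
So c = 2·291·0.137² = 10.9236.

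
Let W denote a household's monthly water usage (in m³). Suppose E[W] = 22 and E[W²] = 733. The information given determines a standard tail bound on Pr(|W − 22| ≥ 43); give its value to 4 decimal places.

The first two moments determine the variance, so Chebyshev's inequality is the sharpest standard bound available.
Var(W) = E[W²] − (E[W])² = 733 − 484 = 249.
Chebyshev's inequality: Pr(|W − μ| ≥ t) ≤ Var(W)/t² = 249/1849 = 0.1347.

0.1347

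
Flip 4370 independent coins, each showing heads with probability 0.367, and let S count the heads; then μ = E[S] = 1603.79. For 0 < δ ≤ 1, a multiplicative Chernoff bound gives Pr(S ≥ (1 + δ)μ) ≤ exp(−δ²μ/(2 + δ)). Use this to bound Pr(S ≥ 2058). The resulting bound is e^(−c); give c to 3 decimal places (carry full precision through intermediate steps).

Write 2058 = (1 + δ)μ, so δ = 2058/1603.79 − 1 = 0.2832104…
Then the exponent is δ²μ/(2 + δ) = (2058 − μ)² / (μ·(2 + δ)) = 56.340403.

56.340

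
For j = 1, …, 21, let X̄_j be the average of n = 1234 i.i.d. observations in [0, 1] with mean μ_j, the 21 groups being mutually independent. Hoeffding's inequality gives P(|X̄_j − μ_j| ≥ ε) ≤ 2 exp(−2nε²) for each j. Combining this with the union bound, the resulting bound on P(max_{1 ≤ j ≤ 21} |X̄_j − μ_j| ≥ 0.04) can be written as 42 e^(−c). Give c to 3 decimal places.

Union bound over the 21 events: P(max_{1 ≤ j ≤ 21} |X̄_j − μ_j| ≥ 0.04) ≤ 21·2·exp(−2nε²) = 42 exp(−2·1234·0.04²).
So c = 2·1234·0.04² = 3.9488.

3.949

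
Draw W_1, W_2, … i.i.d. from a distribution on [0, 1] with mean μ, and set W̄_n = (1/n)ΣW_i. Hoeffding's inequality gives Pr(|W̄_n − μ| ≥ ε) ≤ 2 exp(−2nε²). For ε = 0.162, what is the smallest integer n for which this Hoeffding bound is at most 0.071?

Require 2·exp(−2nε²) ≤ 0.071, i.e. 2nε² ≥ ln(2/0.071) = 3.338223.
So n ≥ 3.338223 / (2·0.162²) = 63.600.
The smallest integer n is 64.

64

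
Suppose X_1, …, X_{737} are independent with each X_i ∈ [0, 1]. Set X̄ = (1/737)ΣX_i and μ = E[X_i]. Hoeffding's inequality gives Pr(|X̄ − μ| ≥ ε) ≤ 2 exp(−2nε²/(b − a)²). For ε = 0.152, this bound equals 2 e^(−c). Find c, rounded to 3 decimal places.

34.055

c = 2nε²/(b − a)² = 2·737·0.152² / 1² = 34.0553.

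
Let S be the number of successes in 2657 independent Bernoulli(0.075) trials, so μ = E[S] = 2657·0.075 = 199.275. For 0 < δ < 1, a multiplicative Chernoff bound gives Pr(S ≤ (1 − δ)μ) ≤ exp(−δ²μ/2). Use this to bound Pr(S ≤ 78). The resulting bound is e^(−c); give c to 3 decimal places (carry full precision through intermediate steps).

Write 78 = (1 − δ)μ, so δ = 1 − 78/199.275 = 0.6085811…
Then the exponent is δ²μ/2 = (μ − 78)²/(2μ) = 36.902837.

36.903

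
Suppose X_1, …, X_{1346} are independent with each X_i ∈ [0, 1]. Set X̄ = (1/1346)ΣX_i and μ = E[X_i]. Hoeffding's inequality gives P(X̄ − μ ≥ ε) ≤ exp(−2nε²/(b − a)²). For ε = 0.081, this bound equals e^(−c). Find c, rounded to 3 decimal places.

c = 2nε²/(b − a)² = 2·1346·0.081² / 1² = 17.6622.

17.662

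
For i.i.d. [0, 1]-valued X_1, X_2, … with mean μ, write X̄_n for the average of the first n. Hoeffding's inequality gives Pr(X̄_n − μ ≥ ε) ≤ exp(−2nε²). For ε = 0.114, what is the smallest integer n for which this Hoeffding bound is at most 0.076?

Require exp(−2nε²) ≤ 0.076, i.e. 2nε² ≥ ln(1/0.076) = 2.577022.
So n ≥ 2.577022 / (2·0.114²) = 99.147.
The smallest integer n is 100.

100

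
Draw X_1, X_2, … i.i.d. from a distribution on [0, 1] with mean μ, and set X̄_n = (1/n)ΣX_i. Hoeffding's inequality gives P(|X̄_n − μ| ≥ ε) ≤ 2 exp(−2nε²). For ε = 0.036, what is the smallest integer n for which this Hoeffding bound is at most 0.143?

Require 2·exp(−2nε²) ≤ 0.143, i.e. 2nε² ≥ ln(2/0.143) = 2.638058.
So n ≥ 2.638058 / (2·0.036²) = 1017.769.
The smallest integer n is 1018.

1018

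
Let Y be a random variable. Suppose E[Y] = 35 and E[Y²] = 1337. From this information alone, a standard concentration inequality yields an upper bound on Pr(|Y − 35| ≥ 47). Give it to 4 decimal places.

The first two moments determine the variance, so Chebyshev's inequality is the sharpest standard bound available.
Var(Y) = E[Y²] − (E[Y])² = 1337 − 1225 = 112.
Chebyshev's inequality: Pr(|Y − μ| ≥ t) ≤ Var(Y)/t² = 112/2209 = 0.0507.

0.0507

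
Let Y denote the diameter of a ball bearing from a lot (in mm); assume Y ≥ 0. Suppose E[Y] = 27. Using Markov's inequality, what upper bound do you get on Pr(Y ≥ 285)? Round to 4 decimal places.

0.0947

Markov's inequality: for a non-negative random variable, Pr(Y ≥ a) ≤ E[Y]/a.
Here E[Y] = 27 and a = 285, so the bound is 27/285 = 0.0947.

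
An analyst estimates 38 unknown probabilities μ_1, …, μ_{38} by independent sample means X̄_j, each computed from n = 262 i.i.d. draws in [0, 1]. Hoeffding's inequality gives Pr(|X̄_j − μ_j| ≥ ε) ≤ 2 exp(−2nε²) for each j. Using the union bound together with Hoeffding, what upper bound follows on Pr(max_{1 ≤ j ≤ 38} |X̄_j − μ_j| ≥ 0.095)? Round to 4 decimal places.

Per-experiment Hoeffding bound: 2·exp(−2·262·0.095²) = 2·exp(−4.72910) = 0.017669.
Union bound over 38 events: 38·0.017669 = 0.67142.

0.6714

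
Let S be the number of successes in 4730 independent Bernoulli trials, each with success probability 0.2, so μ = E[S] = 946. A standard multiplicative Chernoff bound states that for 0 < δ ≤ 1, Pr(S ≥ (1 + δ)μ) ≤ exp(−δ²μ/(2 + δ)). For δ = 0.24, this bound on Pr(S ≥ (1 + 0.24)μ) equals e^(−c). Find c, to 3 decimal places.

24.326

c = δ²μ/(2 + δ) = 0.24²·946/(2 + 0.24) = 24.3257.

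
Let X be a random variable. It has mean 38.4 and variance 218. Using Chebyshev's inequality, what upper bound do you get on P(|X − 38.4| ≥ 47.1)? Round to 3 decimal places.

0.098

Chebyshev: P(|X − μ| ≥ t) ≤ Var(X)/t².
Bound = 218 / 2218.41 = 0.0983.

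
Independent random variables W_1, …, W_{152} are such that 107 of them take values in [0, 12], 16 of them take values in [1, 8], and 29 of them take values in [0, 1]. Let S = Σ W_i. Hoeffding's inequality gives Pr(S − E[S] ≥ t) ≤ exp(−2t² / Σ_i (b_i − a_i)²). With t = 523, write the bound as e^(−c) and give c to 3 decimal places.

Σ(b_i − a_i)² = 107·12² + 16·7² + 29·1² = 16221.
c = 2t² / 16221 = 2·523² / 16221 = 33.7253.

33.725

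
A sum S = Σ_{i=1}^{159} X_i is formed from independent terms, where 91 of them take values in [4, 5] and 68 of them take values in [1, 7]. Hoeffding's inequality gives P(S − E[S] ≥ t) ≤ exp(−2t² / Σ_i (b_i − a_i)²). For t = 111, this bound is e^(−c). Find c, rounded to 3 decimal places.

9.705

Σ(b_i − a_i)² = 91·1² + 68·6² = 2539.
c = 2t² / 2539 = 2·111² / 2539 = 9.7054.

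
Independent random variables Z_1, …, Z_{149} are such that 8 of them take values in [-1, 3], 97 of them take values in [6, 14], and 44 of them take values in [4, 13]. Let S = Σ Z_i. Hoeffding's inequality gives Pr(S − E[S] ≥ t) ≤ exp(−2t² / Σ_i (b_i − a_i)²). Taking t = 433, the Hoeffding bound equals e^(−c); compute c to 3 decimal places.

Σ(b_i − a_i)² = 8·4² + 97·8² + 44·9² = 9900.
c = 2t² / 9900 = 2·433² / 9900 = 37.8766.

37.877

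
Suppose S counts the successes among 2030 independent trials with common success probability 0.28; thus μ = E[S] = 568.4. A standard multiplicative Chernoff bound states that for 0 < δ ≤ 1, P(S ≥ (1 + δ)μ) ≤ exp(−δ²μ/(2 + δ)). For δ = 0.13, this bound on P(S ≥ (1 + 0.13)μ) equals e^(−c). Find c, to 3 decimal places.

4.510

c = δ²μ/(2 + δ) = 0.13²·568.4/(2 + 0.13) = 4.5098.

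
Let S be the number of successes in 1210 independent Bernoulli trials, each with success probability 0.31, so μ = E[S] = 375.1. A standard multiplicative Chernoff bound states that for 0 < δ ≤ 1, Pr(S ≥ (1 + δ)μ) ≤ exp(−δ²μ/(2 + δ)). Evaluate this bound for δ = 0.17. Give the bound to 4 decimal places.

0.0068

Exponent = δ²μ/(2 + δ) = 0.17²·375.1/2.17 = 4.9956.
Bound = exp(−4.9956) = 0.00677.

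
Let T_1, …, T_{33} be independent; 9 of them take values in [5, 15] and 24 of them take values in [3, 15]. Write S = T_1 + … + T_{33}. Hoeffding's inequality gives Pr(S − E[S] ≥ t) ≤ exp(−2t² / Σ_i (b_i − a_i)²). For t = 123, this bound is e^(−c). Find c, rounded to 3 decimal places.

6.946

Σ(b_i − a_i)² = 9·10² + 24·12² = 4356.
c = 2t² / 4356 = 2·123² / 4356 = 6.9463.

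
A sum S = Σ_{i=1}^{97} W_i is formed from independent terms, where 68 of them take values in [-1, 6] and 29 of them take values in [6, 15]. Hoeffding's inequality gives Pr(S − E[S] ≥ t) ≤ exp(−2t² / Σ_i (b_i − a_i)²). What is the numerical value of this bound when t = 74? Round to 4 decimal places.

0.1455

Σ(b_i − a_i)² = 68·7² + 29·9² = 5681.
Exponent = 2·74² / 5681 = 1.92783.
Bound = exp(−1.92783) = 0.14546.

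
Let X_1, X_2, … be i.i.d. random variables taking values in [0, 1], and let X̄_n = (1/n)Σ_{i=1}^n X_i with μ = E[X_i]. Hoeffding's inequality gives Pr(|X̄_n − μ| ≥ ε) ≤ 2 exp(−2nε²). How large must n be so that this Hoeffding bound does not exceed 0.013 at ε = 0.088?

Require 2·exp(−2nε²) ≤ 0.013, i.e. 2nε² ≥ ln(2/0.013) = 5.035953.
So n ≥ 5.035953 / (2·0.088²) = 325.152.
The smallest integer n is 326.

326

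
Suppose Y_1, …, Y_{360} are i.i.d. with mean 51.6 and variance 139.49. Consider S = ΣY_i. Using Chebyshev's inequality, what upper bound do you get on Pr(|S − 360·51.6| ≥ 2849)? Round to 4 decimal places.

0.0062

Var(S) = n·Var(Y_i) = 360·139.49 = 50216.4.
Chebyshev: Pr(|S − 360·51.6| ≥ 2849) ≤ Var(S)/2849² = 50216.4/8116801 = 0.0062.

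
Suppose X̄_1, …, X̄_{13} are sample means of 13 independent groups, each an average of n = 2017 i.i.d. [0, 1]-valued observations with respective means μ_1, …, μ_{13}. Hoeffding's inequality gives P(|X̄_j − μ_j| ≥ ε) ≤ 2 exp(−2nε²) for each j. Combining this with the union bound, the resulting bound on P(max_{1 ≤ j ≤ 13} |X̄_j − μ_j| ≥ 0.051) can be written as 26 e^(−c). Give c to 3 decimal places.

Union bound over the 13 events: P(max_{1 ≤ j ≤ 13} |X̄_j − μ_j| ≥ 0.051) ≤ 13·2·exp(−2nε²) = 26 exp(−2·2017·0.051²).
So c = 2·2017·0.051² = 10.4924.

10.492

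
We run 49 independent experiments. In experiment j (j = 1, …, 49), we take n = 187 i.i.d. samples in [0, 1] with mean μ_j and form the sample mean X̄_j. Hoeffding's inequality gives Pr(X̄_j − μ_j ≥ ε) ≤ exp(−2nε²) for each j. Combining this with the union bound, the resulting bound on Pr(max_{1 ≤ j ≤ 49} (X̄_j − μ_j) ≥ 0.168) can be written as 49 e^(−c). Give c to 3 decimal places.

Union bound over the 49 events: Pr(max_{1 ≤ j ≤ 49} (X̄_j − μ_j) ≥ 0.168) ≤ 49·exp(−2nε²) = 49 exp(−2·187·0.168²).
So c = 2·187·0.168² = 10.5558.

10.556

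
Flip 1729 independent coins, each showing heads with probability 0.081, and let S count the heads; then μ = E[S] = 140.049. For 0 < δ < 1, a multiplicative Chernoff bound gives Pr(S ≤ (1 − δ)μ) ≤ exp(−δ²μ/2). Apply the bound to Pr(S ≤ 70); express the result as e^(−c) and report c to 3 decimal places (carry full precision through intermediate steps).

Write 70 = (1 − δ)μ, so δ = 1 − 70/140.049 = 0.5001749…
Then the exponent is δ²μ/2 = (μ − 70)²/(2μ) = 17.518377.

17.518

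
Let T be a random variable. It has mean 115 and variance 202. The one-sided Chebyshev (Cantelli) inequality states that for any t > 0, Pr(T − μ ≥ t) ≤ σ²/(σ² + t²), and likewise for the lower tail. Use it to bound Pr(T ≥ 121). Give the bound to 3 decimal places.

0.849

Here σ² = 202 and t = 6, so σ² + t² = 238.
Cantelli's bound: 202/238 = 0.8487.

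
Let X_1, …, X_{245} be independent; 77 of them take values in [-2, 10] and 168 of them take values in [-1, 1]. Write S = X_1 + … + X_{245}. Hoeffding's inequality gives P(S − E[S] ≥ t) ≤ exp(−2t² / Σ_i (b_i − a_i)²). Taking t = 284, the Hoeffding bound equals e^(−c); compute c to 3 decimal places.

13.717

Σ(b_i − a_i)² = 77·12² + 168·2² = 11760.
c = 2t² / 11760 = 2·284² / 11760 = 13.7170.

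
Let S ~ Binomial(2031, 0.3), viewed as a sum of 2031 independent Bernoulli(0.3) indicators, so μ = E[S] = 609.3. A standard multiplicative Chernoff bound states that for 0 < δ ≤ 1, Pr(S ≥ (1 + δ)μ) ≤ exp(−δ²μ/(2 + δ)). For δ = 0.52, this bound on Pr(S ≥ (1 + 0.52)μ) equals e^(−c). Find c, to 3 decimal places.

65.379

c = δ²μ/(2 + δ) = 0.52²·609.3/(2 + 0.52) = 65.3789.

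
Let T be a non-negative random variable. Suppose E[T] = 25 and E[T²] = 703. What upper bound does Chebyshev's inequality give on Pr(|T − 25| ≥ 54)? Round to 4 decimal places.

0.0267

Var(T) = E[T²] − (E[T])² = 703 − 625 = 78.
Chebyshev's inequality: Pr(|T − μ| ≥ t) ≤ Var(T)/t² = 78/2916 = 0.0267.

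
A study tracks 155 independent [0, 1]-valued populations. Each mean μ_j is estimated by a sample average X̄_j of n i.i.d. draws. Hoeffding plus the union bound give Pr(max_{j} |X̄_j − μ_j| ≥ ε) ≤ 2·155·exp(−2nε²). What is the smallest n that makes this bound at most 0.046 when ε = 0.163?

166

Need 2·155·exp(−2nε²) ≤ 0.046, i.e. exp(−2nε²) ≤ 0.046/310.
So 2nε² ≥ ln(310/0.046) = 8.815686.
Hence n ≥ 8.815686/(2·0.163²) = 165.902.
The smallest integer n is 166.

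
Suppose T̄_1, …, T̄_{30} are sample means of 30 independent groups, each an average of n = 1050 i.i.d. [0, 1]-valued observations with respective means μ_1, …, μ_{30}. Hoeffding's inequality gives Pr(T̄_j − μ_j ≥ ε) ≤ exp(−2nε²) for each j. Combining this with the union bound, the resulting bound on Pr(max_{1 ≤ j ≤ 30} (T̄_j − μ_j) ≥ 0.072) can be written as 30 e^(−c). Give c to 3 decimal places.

Union bound over the 30 events: Pr(max_{1 ≤ j ≤ 30} (T̄_j − μ_j) ≥ 0.072) ≤ 30·exp(−2nε²) = 30 exp(−2·1050·0.072²).
So c = 2·1050·0.072² = 10.8864.

10.886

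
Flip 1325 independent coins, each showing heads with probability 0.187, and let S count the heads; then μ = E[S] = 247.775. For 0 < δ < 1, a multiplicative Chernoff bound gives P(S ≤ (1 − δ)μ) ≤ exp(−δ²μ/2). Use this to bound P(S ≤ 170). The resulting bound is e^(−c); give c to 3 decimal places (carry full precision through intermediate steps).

12.207

Write 170 = (1 − δ)μ, so δ = 1 − 170/247.775 = 0.3138937…
Then the exponent is δ²μ/2 = (μ − 170)²/(2μ) = 12.206539.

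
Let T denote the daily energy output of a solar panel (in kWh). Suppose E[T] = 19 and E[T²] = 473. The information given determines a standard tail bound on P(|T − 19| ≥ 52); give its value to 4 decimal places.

0.0414

The first two moments determine the variance, so Chebyshev's inequality is the sharpest standard bound available.
Var(T) = E[T²] − (E[T])² = 473 − 361 = 112.
Chebyshev's inequality: P(|T − μ| ≥ t) ≤ Var(T)/t² = 112/2704 = 0.0414.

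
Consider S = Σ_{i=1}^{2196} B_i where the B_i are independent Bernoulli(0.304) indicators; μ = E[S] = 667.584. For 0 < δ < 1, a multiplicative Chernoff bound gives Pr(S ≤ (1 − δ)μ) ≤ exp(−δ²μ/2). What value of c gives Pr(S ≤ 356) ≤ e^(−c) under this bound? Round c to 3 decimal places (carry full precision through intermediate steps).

Write 356 = (1 − δ)μ, so δ = 1 − 356/667.584 = 0.4667338…
Then the exponent is δ²μ/2 = (μ − 356)²/(2μ) = 72.713388.

72.713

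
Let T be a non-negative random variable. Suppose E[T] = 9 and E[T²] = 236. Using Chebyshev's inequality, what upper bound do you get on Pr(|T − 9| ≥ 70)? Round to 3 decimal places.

Var(T) = E[T²] − (E[T])² = 236 − 81 = 155.
Chebyshev's inequality: Pr(|T − μ| ≥ t) ≤ Var(T)/t² = 155/4900 = 0.0316.

0.032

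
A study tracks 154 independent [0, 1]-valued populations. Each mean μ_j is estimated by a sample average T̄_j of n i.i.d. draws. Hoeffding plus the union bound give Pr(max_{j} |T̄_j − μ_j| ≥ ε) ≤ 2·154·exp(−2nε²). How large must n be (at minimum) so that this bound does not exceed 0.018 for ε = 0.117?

Need 2·154·exp(−2nε²) ≤ 0.018, i.e. exp(−2nε²) ≤ 0.018/308.
So 2nε² ≥ ln(308/0.018) = 9.747483.
Hence n ≥ 9.747483/(2·0.117²) = 356.033.
The smallest integer n is 357.

357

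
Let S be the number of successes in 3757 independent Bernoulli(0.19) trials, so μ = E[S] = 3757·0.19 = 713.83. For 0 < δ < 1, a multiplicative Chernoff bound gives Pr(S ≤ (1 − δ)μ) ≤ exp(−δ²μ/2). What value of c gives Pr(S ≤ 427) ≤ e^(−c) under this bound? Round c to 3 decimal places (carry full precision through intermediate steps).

57.627

Write 427 = (1 − δ)μ, so δ = 1 − 427/713.83 = 0.4018184…
Then the exponent is δ²μ/2 = (μ − 427)²/(2μ) = 57.626780.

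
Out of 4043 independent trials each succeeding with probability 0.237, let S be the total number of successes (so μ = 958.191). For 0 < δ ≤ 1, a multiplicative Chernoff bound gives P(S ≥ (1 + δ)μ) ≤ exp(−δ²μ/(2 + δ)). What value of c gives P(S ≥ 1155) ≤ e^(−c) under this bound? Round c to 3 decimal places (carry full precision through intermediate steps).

Write 1155 = (1 + δ)μ, so δ = 1155/958.191 − 1 = 0.2053964…
Then the exponent is δ²μ/(2 + δ) = (1155 − μ)² / (μ·(2 + δ)) = 18.329523.

18.330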